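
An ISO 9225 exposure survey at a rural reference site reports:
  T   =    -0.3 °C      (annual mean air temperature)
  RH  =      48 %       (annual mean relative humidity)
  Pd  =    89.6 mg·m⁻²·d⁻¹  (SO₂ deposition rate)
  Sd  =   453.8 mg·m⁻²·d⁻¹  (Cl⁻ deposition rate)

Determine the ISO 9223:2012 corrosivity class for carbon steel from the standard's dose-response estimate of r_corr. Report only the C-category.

carbon steel: temperature factor f = +0.150·(-10.3) = -1.5450
  Pd branch = 1.77·Pd^0.52·e^(0.02·RH+f) = 10.21 μm/a
  Cl⁻ term: 0.102·453.8^0.62·exp(0.033·48+0.04·-0.3) = 21.81
  r_corr = 10.21 + 21.81 = 32.02 μm/a
Category bounds: 25…50 μm/a bracket r_corr ⇒ C3

C3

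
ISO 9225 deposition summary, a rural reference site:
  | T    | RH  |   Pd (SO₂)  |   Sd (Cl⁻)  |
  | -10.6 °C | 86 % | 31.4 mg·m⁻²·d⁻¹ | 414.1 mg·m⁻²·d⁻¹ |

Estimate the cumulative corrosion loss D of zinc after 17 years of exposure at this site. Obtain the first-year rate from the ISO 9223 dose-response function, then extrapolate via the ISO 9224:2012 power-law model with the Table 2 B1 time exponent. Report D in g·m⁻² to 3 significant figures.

zinc: f(T) = +0.038·(T−10) [T≤10 °C] = -0.7828
  sulphur-dioxide contribution → 1.404 μm/a
  chloride contribution → 0.4388 μm/a
  ⇒ r_corr(zinc) = 1.843 μm/a
Power-law: D(17) = r_corr · 17^0.813
  D(17) = 1.843 × 17^0.813 = 1.843 × 10.01 = 18.44 μm
  Mass loss = 18.44 μm × 7.14 g/cm³ = 131.7 g·m⁻²

D(17) = 132 g·m⁻²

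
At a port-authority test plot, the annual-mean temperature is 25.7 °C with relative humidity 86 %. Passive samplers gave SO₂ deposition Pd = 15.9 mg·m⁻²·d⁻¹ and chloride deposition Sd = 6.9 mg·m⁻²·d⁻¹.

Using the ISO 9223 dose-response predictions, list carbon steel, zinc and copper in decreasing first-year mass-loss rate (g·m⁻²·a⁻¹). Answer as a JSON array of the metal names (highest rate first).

["carbon steel", "copper", "zinc"]

carbon steel: temperature factor f = -0.054·(15.7) = -0.8478
  SO₂ term: 1.77·15.9^0.52·exp(0.02·86-0.8478) = 17.84
  Sd branch = 0.102·Sd^0.62·e^(0.033·RH+0.04·T) = 16.13 μm/a
  sum: 17.84 + 16.13 → r_corr = 33.98 μm/a
  mass loss = 33.98 μm/a × 7.85 g/cm³ = 266.7 g·m⁻²·a⁻¹
zinc: temperature factor f = -0.071·(15.7) = -1.1147
  SO₂ term: 0.0129·15.9^0.44·exp(0.046·86-1.1147) = 0.7467
  Cl⁻ term: 0.0175·6.9^0.57·exp(0.008·86+0.085·25.7) = 0.9304
  r_corr = 0.7467 + 0.9304 = 1.677 μm/a
  mass loss = 1.677 μm/a × 7.14 g/cm³ = 11.98 g·m⁻²·a⁻¹
copper: temperature factor f = -0.080·(15.7) = -1.2560
  Pd branch = 0.0053·Pd^0.26·e^(0.059·RH+f) = 0.4952 μm/a
  Sd branch = 0.01025·Sd^0.27·e^(0.036·RH+0.049·T) = 1.345 μm/a
  sum: 0.4952 + 1.345 → r_corr = 1.84 μm/a
  mass loss = 1.84 μm/a × 8.96 g/cm³ = 16.49 g·m⁻²·a⁻¹
Ordering by g·m⁻²·a⁻¹: carbon steel (267) > copper (16.5) > zinc (12)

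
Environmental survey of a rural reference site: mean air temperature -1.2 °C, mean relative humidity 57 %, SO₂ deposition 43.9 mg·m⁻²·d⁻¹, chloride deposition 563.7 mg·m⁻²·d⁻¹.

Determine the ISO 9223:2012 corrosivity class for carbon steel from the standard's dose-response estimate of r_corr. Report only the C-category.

carbon steel: T≤10 °C ⇒ hinge +0.150·(-1.2−10) = -1.6800
  Pd branch = 1.77·Pd^0.52·e^(0.02·RH+f) = 7.371 μm/a
  Cl⁻ term: 0.102·563.7^0.62·exp(0.033·57+0.04·-1.2) = 32.38
  sum: 7.371 + 32.38 → r_corr = 39.75 μm/a
Category bounds: 25…50 μm/a bracket r_corr ⇒ C3

C3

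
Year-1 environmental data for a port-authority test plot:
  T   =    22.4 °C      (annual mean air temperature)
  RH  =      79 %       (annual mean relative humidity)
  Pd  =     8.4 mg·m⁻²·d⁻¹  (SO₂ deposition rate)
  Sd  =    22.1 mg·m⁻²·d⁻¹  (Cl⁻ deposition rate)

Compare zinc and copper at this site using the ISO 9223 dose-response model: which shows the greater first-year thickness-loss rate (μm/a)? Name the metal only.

zinc: temperature factor f = -0.071·(12.4) = -0.8804
  SO₂ term: 0.0129·8.4^0.44·exp(0.046·79-0.8804) = 0.5166
  Cl⁻ term: 0.0175·22.1^0.57·exp(0.008·79+0.085·22.4) = 1.29
  sum: 0.5166 + 1.29 → r_corr = 1.807 μm/a
copper: f(T) = -0.080·(T−10) [T>10 °C] = -0.9920
  Pd branch = 0.0053·Pd^0.26·e^(0.059·RH+f) = 0.3614 μm/a
  Cl⁻ term: 0.01025·22.1^0.27·exp(0.036·79+0.049·22.4) = 1.218
  sum: 0.3614 + 1.218 → r_corr = 1.579 μm/a
Ordering by μm/a: zinc (1.81) > copper (1.58)

zinc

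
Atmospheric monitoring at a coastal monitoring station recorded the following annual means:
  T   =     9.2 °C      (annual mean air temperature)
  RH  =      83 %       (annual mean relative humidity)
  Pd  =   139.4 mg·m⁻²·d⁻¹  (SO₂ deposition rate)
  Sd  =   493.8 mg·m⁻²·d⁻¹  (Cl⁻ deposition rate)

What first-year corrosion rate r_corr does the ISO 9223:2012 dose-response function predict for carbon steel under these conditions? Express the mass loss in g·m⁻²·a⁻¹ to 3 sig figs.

r_corr = 1.68e+03 g·m⁻²·a⁻¹

carbon steel: f(T) = +0.150·(T−10) [T≤10 °C] = -0.1200
  sulphur-dioxide contribution → 107.6 μm/a
  chloride contribution → 106.6 μm/a
  total first-year rate 214.2 μm/a
Convert to mass loss: 214.2 μm/a × 7.85 g/cm³ = 1682 g·m⁻²·a⁻¹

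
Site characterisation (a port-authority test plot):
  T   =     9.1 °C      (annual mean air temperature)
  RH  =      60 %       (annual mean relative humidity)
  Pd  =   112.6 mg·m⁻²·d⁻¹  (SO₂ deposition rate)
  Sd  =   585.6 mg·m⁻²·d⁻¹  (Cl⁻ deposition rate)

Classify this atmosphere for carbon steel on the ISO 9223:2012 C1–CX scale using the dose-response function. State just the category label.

carbon steel: T≤10 °C ⇒ hinge +0.150·(9.1−10) = -0.1350
  SO₂ term: 1.77·112.6^0.52·exp(0.02·60-0.1350) = 59.88
  Sd branch = 0.102·Sd^0.62·e^(0.033·RH+0.04·T) = 55.27 μm/a
  sum: 59.88 + 55.27 → r_corr = 115.2 μm/a
115 μm/a falls in (80, 200] for carbon steel → category C5

C5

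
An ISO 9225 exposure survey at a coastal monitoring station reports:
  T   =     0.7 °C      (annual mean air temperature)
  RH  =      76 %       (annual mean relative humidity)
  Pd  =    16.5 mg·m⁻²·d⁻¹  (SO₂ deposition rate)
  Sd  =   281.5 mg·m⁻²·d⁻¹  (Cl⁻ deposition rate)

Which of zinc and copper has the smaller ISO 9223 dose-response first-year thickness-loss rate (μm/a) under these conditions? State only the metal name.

zinc: f(T) = +0.038·(T−10) [T≤10 °C] = -0.3534
  Pd branch = 0.0129·Pd^0.44·e^(0.046·RH+f) = 1.026 μm/a
  Cl⁻ term: 0.0175·281.5^0.57·exp(0.008·76+0.085·0.7) = 0.8494
  sum: 1.026 + 0.8494 → r_corr = 1.875 μm/a
copper: f(T) = +0.126·(T−10) [T≤10 °C] = -1.1718
  Pd branch = 0.0053·Pd^0.26·e^(0.059·RH+f) = 0.3015 μm/a
  Sd branch = 0.01025·Sd^0.27·e^(0.036·RH+0.049·T) = 0.7503 μm/a
  sum: 0.3015 + 0.7503 → r_corr = 1.052 μm/a
Ordering by μm/a: zinc (1.88) > copper (1.05)

copper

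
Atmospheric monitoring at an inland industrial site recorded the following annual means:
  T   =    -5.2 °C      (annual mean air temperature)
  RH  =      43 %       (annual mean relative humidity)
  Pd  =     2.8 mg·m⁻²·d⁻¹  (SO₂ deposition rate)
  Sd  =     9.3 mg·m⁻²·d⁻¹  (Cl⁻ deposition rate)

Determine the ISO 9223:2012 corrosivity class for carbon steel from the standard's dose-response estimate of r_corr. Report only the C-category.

C2

carbon steel: f(T) = +0.150·(T−10) [T≤10 °C] = -2.2800
  sulphur-dioxide contribution → 0.7308 μm/a
  chloride contribution → 1.365 μm/a
  ⇒ r_corr(carbon steel) = 2.095 μm/a
Category bounds: 1.3…25 μm/a bracket r_corr ⇒ C2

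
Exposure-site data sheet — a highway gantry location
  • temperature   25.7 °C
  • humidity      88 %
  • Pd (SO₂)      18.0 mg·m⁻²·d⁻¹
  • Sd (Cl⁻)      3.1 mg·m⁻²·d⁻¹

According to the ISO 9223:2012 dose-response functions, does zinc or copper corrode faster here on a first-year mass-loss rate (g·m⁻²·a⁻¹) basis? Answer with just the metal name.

copper

zinc: f(T) = -0.071·(T−10) [T>10 °C] = -1.1147
  sulphur-dioxide contribution → 0.8646 μm/a
  chloride contribution → 0.5992 μm/a
  total first-year rate 1.464 μm/a
  mass loss = 1.464 μm/a × 7.14 g/cm³ = 10.45 g·m⁻²·a⁻¹
copper: temperature factor f = -0.080·(15.7) = -1.2560
  sulphur-dioxide contribution → 0.5755 μm/a
  chloride contribution → 1.165 μm/a
  ⇒ r_corr(copper) = 1.74 μm/a
  mass loss = 1.74 μm/a × 8.96 g/cm³ = 15.59 g·m⁻²·a⁻¹
Ordering by g·m⁻²·a⁻¹: copper (15.6) > zinc (10.5)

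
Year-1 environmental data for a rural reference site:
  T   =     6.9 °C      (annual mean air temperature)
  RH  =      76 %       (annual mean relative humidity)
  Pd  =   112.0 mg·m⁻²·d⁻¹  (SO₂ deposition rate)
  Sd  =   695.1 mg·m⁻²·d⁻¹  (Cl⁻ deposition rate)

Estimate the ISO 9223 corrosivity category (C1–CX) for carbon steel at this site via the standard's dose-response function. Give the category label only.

C5

carbon steel: temperature factor f = +0.150·(-3.1) = -0.4650
  sulphur-dioxide contribution → 59.12 μm/a
  chloride contribution → 95.44 μm/a
  ⇒ r_corr(carbon steel) = 154.6 μm/a
ISO 9223 Table 2 (carbon steel): 80 < 155 ≤ 200 μm/a ⇒ C5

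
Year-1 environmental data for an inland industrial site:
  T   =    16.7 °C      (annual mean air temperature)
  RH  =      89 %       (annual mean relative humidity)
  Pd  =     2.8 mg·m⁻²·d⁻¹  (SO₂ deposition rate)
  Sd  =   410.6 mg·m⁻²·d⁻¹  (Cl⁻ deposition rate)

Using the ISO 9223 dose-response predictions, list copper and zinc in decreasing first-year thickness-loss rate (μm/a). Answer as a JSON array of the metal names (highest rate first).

["zinc", "copper"]

copper: T>10 °C ⇒ hinge -0.080·(16.7−10) = -0.5360
  SO₂ term: 0.0053·2.8^0.26·exp(0.059·89-0.5360) = 0.7731
  Sd branch = 0.01025·Sd^0.27·e^(0.036·RH+0.049·T) = 2.905 μm/a
  sum: 0.7731 + 2.905 → r_corr = 3.679 μm/a
zinc: temperature factor f = -0.071·(6.7) = -0.4757
  SO₂ term: 0.0129·2.8^0.44·exp(0.046·89-0.4757) = 0.7564
  Sd branch = 0.0175·Sd^0.57·e^(0.008·RH+0.085·T) = 4.554 μm/a
  r_corr = 0.7564 + 4.554 = 5.31 μm/a
Ordering by μm/a: zinc (5.31) > copper (3.68)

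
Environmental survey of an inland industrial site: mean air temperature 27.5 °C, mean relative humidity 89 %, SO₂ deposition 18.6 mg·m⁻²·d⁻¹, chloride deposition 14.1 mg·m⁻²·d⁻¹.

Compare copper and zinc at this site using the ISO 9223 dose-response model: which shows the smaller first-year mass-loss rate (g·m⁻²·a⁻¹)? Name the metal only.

copper: temperature factor f = -0.080·(17.5) = -1.4000
  Pd branch = 0.0053·Pd^0.26·e^(0.059·RH+f) = 0.5331 μm/a
  Cl⁻ term: 0.01025·14.1^0.27·exp(0.036·89+0.049·27.5) = 1.985
  r_corr = 0.5331 + 1.985 = 2.518 μm/a
  mass loss = 2.518 μm/a × 8.96 g/cm³ = 22.56 g·m⁻²·a⁻¹
zinc: T>10 °C ⇒ hinge -0.071·(27.5−10) = -1.2425
  SO₂ term: 0.0129·18.6^0.44·exp(0.046·89-1.2425) = 0.8083
  Cl⁻ term: 0.0175·14.1^0.57·exp(0.008·89+0.085·27.5) = 1.669
  sum: 0.8083 + 1.669 → r_corr = 2.477 μm/a
  mass loss = 2.477 μm/a × 7.14 g/cm³ = 17.69 g·m⁻²·a⁻¹
Ordering by g·m⁻²·a⁻¹: copper (22.6) > zinc (17.7)

zinc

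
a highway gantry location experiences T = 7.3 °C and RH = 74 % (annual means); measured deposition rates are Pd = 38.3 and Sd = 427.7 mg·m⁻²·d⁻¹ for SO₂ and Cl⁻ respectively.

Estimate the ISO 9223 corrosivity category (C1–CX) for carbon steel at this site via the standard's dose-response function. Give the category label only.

carbon steel: temperature factor f = +0.150·(-2.7) = -0.4050
  sulphur-dioxide contribution → 34.52 μm/a
  chloride contribution → 67.18 μm/a
  total first-year rate 101.7 μm/a
102 μm/a falls in (80, 200] for carbon steel → category C5

C5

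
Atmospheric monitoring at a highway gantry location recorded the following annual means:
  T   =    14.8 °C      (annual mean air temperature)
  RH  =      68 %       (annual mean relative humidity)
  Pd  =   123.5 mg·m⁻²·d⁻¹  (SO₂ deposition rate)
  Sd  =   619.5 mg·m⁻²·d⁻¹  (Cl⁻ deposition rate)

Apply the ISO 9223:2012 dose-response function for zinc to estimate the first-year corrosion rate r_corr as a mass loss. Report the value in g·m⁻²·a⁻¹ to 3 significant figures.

r_corr = 42.0 g·m⁻²·a⁻¹

zinc: f(T) = -0.071·(T−10) [T>10 °C] = -0.3408
  sulphur-dioxide contribution → 1.743 μm/a
  chloride contribution → 4.141 μm/a
  ⇒ r_corr(zinc) = 5.884 μm/a
Convert to mass loss: 5.884 μm/a × 7.14 g/cm³ = 42.01 g·m⁻²·a⁻¹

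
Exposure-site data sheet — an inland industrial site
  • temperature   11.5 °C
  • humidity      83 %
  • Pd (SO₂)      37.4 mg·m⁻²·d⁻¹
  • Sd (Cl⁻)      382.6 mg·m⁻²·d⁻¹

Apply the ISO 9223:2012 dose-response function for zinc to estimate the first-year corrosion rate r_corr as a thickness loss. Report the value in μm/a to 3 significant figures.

r_corr = 5.28 μm/a

zinc: f(T) = -0.071·(T−10) [T>10 °C] = -0.1065
  sulphur-dioxide contribution → 2.597 μm/a
  chloride contribution → 2.68 μm/a
  ⇒ r_corr(zinc) = 5.277 μm/a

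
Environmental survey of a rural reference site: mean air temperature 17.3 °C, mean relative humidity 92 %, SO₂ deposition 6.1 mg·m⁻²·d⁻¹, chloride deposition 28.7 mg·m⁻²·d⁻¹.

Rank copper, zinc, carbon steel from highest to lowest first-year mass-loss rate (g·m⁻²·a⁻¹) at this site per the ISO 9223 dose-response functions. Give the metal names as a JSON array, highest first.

["carbon steel", "copper", "zinc"]

copper: T>10 °C ⇒ hinge -0.080·(17.3−10) = -0.5840
  SO₂ term: 0.0053·6.1^0.26·exp(0.059·92-0.5840) = 1.077
  Sd branch = 0.01025·Sd^0.27·e^(0.036·RH+0.049·T) = 1.625 μm/a
  sum: 1.077 + 1.625 → r_corr = 2.702 μm/a
  mass loss = 2.702 μm/a × 8.96 g/cm³ = 24.21 g·m⁻²·a⁻¹
zinc: temperature factor f = -0.071·(7.3) = -0.5183
  SO₂ term: 0.0129·6.1^0.44·exp(0.046·92-0.5183) = 1.172
  Cl⁻ term: 0.0175·28.7^0.57·exp(0.008·92+0.085·17.3) = 1.077
  r_corr = 1.172 + 1.077 = 2.249 μm/a
  mass loss = 2.249 μm/a × 7.14 g/cm³ = 16.06 g·m⁻²·a⁻¹
carbon steel: temperature factor f = -0.054·(7.3) = -0.3942
  SO₂ term: 1.77·6.1^0.52·exp(0.02·92-0.3942) = 19.24
  Sd branch = 0.102·Sd^0.62·e^(0.033·RH+0.04·T) = 34 μm/a
  sum: 19.24 + 34 → r_corr = 53.25 μm/a
  mass loss = 53.25 μm/a × 7.85 g/cm³ = 418 g·m⁻²·a⁻¹
Ordering by g·m⁻²·a⁻¹: carbon steel (418) > copper (24.2) > zinc (16.1)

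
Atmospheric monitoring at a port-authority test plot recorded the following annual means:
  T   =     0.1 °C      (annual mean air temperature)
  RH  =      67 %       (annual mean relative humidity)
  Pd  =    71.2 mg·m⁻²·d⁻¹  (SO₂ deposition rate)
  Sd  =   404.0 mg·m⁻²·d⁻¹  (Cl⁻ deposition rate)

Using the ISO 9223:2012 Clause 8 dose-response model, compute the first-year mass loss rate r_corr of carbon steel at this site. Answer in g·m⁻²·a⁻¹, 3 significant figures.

carbon steel: T≤10 °C ⇒ hinge +0.150·(0.1−10) = -1.4850
  sulphur-dioxide contribution → 14.07 μm/a
  chloride contribution → 38.59 μm/a
  total first-year rate 52.66 μm/a
Convert to mass loss: 52.66 μm/a × 7.85 g/cm³ = 413.4 g·m⁻²·a⁻¹

r_corr = 413 g·m⁻²·a⁻¹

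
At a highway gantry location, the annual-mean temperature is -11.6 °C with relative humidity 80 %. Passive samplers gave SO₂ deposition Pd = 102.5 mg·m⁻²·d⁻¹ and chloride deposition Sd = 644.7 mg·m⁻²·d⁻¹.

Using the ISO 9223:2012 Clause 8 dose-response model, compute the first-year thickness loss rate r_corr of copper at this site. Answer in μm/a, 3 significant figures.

r_corr = 0.723 μm/a

copper: T≤10 °C ⇒ hinge +0.126·(-11.6−10) = -2.7216
  SO₂ term: 0.0053·102.5^0.26·exp(0.059·80-2.7216) = 0.1303
  Cl⁻ term: 0.01025·644.7^0.27·exp(0.036·80+0.049·-11.6) = 0.5932
  sum: 0.1303 + 0.5932 → r_corr = 0.7235 μm/a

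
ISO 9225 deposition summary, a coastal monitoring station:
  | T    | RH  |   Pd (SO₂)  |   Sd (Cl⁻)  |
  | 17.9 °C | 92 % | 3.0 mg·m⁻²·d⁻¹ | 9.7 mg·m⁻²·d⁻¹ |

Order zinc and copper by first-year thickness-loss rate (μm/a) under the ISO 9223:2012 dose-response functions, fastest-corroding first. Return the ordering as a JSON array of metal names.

["copper", "zinc"]

zinc: T>10 °C ⇒ hinge -0.071·(17.9−10) = -0.5609
  Pd branch = 0.0129·Pd^0.44·e^(0.046·RH+f) = 0.822 μm/a
  Cl⁻ term: 0.0175·9.7^0.57·exp(0.008·92+0.085·17.9) = 0.6108
  sum: 0.822 + 0.6108 → r_corr = 1.433 μm/a
copper: T>10 °C ⇒ hinge -0.080·(17.9−10) = -0.6320
  Pd branch = 0.0053·Pd^0.26·e^(0.059·RH+f) = 0.8535 μm/a
  Cl⁻ term: 0.01025·9.7^0.27·exp(0.036·92+0.049·17.9) = 1.249
  r_corr = 0.8535 + 1.249 = 2.102 μm/a
Ordering by μm/a: copper (2.1) > zinc (1.43)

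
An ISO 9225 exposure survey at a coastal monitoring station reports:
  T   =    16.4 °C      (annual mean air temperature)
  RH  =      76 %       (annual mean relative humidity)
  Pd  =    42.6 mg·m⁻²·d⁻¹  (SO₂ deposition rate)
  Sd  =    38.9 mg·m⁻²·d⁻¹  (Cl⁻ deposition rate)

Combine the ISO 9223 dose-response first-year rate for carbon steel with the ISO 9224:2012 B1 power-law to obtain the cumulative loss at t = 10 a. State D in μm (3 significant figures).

carbon steel: temperature factor f = -0.054·(6.4) = -0.3456
  sulphur-dioxide contribution → 40.3 μm/a
  chloride contribution → 23.36 μm/a
  total first-year rate 63.66 μm/a
ISO 9224: D(t) = r_corr · t^b with b = 0.523 (carbon steel, B1)
  D(10) = 63.66 × 10^0.523 = 63.66 × 3.334 = 212.3 μm

D(10) = 212 μm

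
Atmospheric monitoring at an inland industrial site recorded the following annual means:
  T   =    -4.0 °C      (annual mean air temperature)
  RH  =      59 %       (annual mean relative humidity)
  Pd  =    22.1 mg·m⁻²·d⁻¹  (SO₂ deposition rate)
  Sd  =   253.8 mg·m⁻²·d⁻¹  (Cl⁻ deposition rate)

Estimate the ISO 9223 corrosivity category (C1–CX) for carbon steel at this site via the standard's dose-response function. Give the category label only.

C2

carbon steel: temperature factor f = +0.150·(-14.0) = -2.1000
  SO₂ term: 1.77·22.1^0.52·exp(0.02·59-2.1000) = 3.528
  Sd branch = 0.102·Sd^0.62·e^(0.033·RH+0.04·T) = 18.86 μm/a
  r_corr = 3.528 + 18.86 = 22.38 μm/a
ISO 9223 Table 2 (carbon steel): 1.3 < 22.4 ≤ 25 μm/a ⇒ C2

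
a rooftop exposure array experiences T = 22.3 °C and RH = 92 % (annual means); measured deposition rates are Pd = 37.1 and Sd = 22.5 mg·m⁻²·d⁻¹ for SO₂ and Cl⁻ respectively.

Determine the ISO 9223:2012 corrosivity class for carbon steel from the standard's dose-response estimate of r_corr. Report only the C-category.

carbon steel: temperature factor f = -0.054·(12.3) = -0.6642
  Pd branch = 1.77·Pd^0.52·e^(0.02·RH+f) = 37.56 μm/a
  Sd branch = 0.102·Sd^0.62·e^(0.033·RH+0.04·T) = 35.72 μm/a
  sum: 37.56 + 35.72 → r_corr = 73.27 μm/a
73.3 μm/a falls in (50, 80] for carbon steel → category C4

C4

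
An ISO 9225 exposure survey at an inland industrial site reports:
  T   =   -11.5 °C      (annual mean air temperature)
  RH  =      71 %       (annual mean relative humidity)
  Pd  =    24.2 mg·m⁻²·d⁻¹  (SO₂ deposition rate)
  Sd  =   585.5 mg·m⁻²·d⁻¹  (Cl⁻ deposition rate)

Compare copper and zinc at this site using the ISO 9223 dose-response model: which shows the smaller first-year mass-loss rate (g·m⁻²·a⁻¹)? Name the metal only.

copper

copper: temperature factor f = +0.126·(-21.5) = -2.7090
  sulphur-dioxide contribution → 0.05331 μm/a
  chloride contribution → 0.42 μm/a
  ⇒ r_corr(copper) = 0.4733 μm/a
  mass loss = 0.4733 μm/a × 8.96 g/cm³ = 4.241 g·m⁻²·a⁻¹
zinc: f(T) = +0.038·(T−10) [T≤10 °C] = -0.8170
  sulphur-dioxide contribution → 0.6068 μm/a
  chloride contribution → 0.4392 μm/a
  ⇒ r_corr(zinc) = 1.046 μm/a
  mass loss = 1.046 μm/a × 7.14 g/cm³ = 7.469 g·m⁻²·a⁻¹
Ordering by g·m⁻²·a⁻¹: zinc (7.47) > copper (4.24)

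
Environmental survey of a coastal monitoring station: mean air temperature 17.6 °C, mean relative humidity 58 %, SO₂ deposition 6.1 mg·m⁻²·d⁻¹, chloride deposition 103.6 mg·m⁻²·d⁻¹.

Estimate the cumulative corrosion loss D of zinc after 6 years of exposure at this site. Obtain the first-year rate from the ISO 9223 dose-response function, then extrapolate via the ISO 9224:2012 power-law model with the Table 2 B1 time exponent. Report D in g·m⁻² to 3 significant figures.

zinc: temperature factor f = -0.071·(7.6) = -0.5396
  sulphur-dioxide contribution → 0.2402 μm/a
  chloride contribution → 1.75 μm/a
  total first-year rate 1.99 μm/a
ISO 9224: D(t) = r_corr · t^b with b = 0.813 (zinc, B1)
  D(6) = 1.99 × 6^0.813 = 1.99 × 4.292 = 8.541 μm
  Mass loss = 8.541 μm × 7.14 g/cm³ = 60.98 g·m⁻²

D(6) = 61.0 g·m⁻²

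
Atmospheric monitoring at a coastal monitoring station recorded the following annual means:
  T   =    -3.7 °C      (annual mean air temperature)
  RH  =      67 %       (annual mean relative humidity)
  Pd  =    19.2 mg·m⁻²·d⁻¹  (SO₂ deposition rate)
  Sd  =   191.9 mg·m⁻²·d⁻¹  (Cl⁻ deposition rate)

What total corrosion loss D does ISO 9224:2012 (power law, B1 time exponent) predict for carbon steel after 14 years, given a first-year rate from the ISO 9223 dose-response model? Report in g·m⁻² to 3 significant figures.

carbon steel: T≤10 °C ⇒ hinge +0.150·(-3.7−10) = -2.0550
  SO₂ term: 1.77·19.2^0.52·exp(0.02·67-2.0550) = 4.025
  Cl⁻ term: 0.102·191.9^0.62·exp(0.033·67+0.04·-3.7) = 20.9
  sum: 4.025 + 20.9 → r_corr = 24.92 μm/a
Long-term exponent b (ISO 9224 Table 2, B1) = 0.523
  D(14) = 24.92 × 14^0.523 = 24.92 × 3.976 = 99.08 μm
  Mass loss = 99.08 μm × 7.85 g/cm³ = 777.8 g·m⁻²

D(14) = 778 g·m⁻²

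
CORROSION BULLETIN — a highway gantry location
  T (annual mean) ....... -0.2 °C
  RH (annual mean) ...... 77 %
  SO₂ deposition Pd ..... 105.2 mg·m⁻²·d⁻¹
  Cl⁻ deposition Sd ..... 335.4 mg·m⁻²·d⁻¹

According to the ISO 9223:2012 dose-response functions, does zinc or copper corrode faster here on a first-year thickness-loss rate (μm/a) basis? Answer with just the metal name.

zinc

zinc: T≤10 °C ⇒ hinge +0.038·(-0.2−10) = -0.3876
  Pd branch = 0.0129·Pd^0.44·e^(0.046·RH+f) = 2.345 μm/a
  Cl⁻ term: 0.0175·335.4^0.57·exp(0.008·77+0.085·-0.2) = 0.8765
  sum: 2.345 + 0.8765 → r_corr = 3.222 μm/a
copper: f(T) = +0.126·(T−10) [T≤10 °C] = -1.2852
  Pd branch = 0.0053·Pd^0.26·e^(0.059·RH+f) = 0.4622 μm/a
  Sd branch = 0.01025·Sd^0.27·e^(0.036·RH+0.049·T) = 0.7803 μm/a
  sum: 0.4622 + 0.7803 → r_corr = 1.242 μm/a
Ordering by μm/a: zinc (3.22) > copper (1.24)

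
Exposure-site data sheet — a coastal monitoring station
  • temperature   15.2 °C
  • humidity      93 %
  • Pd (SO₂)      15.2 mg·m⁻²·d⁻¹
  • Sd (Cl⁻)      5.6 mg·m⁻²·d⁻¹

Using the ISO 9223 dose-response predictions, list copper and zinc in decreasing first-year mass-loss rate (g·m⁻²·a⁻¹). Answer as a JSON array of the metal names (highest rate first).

["copper", "zinc"]

copper: f(T) = -0.080·(T−10) [T>10 °C] = -0.4160
  SO₂ term: 0.0053·15.2^0.26·exp(0.059·93-0.4160) = 1.713
  Cl⁻ term: 0.01025·5.6^0.27·exp(0.036·93+0.049·15.2) = 0.9777
  sum: 1.713 + 0.9777 → r_corr = 2.691 μm/a
  mass loss = 2.691 μm/a × 8.96 g/cm³ = 24.11 g·m⁻²·a⁻¹
zinc: T>10 °C ⇒ hinge -0.071·(15.2−10) = -0.3692
  SO₂ term: 0.0129·15.2^0.44·exp(0.046·93-0.3692) = 2.129
  Cl⁻ term: 0.0175·5.6^0.57·exp(0.008·93+0.085·15.2) = 0.3579
  sum: 2.129 + 0.3579 → r_corr = 2.487 μm/a
  mass loss = 2.487 μm/a × 7.14 g/cm³ = 17.76 g·m⁻²·a⁻¹
Ordering by g·m⁻²·a⁻¹: copper (24.1) > zinc (17.8)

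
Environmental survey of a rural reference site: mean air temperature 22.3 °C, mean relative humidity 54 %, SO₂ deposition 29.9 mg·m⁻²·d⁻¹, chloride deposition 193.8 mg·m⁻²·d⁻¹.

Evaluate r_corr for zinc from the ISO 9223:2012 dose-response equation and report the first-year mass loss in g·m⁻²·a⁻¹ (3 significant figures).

r_corr = 27.8 g·m⁻²·a⁻¹

zinc: f(T) = -0.071·(T−10) [T>10 °C] = -0.8733
  Pd branch = 0.0129·Pd^0.44·e^(0.046·RH+f) = 0.288 μm/a
  Cl⁻ term: 0.0175·193.8^0.57·exp(0.008·54+0.085·22.3) = 3.611
  sum: 0.288 + 3.611 → r_corr = 3.899 μm/a
Convert to mass loss: 3.899 μm/a × 7.14 g/cm³ = 27.84 g·m⁻²·a⁻¹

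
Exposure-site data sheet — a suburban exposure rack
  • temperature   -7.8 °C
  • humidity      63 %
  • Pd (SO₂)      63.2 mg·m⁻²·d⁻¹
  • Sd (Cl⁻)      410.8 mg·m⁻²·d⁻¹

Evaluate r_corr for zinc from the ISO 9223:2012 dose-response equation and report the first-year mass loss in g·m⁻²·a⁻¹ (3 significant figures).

r_corr = 8.56 g·m⁻²·a⁻¹

zinc: f(T) = +0.038·(T−10) [T≤10 °C] = -0.6764
  sulphur-dioxide contribution → 0.7375 μm/a
  chloride contribution → 0.4611 μm/a
  total first-year rate 1.199 μm/a
Convert to mass loss: 1.199 μm/a × 7.14 g/cm³ = 8.557 g·m⁻²·a⁻¹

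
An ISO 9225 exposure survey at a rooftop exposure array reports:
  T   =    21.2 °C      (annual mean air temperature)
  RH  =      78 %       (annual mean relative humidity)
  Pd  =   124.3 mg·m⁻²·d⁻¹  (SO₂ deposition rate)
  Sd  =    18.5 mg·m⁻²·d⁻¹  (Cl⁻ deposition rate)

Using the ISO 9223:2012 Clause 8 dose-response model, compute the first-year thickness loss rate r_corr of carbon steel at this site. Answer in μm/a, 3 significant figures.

carbon steel: T>10 °C ⇒ hinge -0.054·(21.2−10) = -0.6048
  SO₂ term: 1.77·124.3^0.52·exp(0.02·78-0.6048) = 56.49
  Sd branch = 0.102·Sd^0.62·e^(0.033·RH+0.04·T) = 19.07 μm/a
  sum: 56.49 + 19.07 → r_corr = 75.56 μm/a

r_corr = 75.6 μm/a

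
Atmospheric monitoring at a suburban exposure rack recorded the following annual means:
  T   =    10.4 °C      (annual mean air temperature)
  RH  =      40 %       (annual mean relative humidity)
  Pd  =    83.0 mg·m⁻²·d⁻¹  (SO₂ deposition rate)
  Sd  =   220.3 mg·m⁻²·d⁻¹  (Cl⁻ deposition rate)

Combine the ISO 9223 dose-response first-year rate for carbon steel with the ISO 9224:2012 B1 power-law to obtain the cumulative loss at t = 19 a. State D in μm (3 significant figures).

D(19) = 256 μm

carbon steel: f(T) = -0.054·(T−10) [T>10 °C] = -0.0216
  sulphur-dioxide contribution → 38.37 μm/a
  chloride contribution → 16.41 μm/a
  ⇒ r_corr(carbon steel) = 54.78 μm/a
Power-law: D(19) = r_corr · 19^0.523
  D(19) = 54.78 × 19^0.523 = 54.78 × 4.664 = 255.5 μm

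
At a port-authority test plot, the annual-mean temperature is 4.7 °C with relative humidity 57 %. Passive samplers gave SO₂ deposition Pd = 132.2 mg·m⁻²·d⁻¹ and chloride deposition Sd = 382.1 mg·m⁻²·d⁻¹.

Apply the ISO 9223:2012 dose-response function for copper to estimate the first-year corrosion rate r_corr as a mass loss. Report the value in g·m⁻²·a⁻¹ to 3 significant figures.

copper: f(T) = +0.126·(T−10) [T≤10 °C] = -0.6678
  SO₂ term: 0.0053·132.2^0.26·exp(0.059·57-0.6678) = 0.2795
  Sd branch = 0.01025·Sd^0.27·e^(0.036·RH+0.049·T) = 0.5002 μm/a
  sum: 0.2795 + 0.5002 → r_corr = 0.7796 μm/a
Convert to mass loss: 0.7796 μm/a × 8.96 g/cm³ = 6.985 g·m⁻²·a⁻¹

r_corr = 6.99 g·m⁻²·a⁻¹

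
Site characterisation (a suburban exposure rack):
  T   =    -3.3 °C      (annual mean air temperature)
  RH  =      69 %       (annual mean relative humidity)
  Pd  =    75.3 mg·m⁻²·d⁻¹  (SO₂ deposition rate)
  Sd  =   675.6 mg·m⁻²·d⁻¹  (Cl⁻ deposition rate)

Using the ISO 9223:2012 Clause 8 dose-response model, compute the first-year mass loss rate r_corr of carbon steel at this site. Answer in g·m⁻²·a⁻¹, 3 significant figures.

r_corr = 460 g·m⁻²·a⁻¹

carbon steel: T≤10 °C ⇒ hinge +0.150·(-3.3−10) = -1.9950
  sulphur-dioxide contribution → 9.053 μm/a
  chloride contribution → 49.5 μm/a
  ⇒ r_corr(carbon steel) = 58.55 μm/a
Convert to mass loss: 58.55 μm/a × 7.85 g/cm³ = 459.6 g·m⁻²·a⁻¹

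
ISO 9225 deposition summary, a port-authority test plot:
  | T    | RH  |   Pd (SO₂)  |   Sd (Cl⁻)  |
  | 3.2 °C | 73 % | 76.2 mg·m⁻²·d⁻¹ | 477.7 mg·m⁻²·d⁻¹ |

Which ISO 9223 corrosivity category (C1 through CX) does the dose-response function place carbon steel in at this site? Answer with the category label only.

C5

carbon steel: f(T) = +0.150·(T−10) [T≤10 °C] = -1.0200
  Pd branch = 1.77·Pd^0.52·e^(0.02·RH+f) = 26.16 μm/a
  Cl⁻ term: 0.102·477.7^0.62·exp(0.033·73+0.04·3.2) = 59.09
  sum: 26.16 + 59.09 → r_corr = 85.25 μm/a
ISO 9223 Table 2 (carbon steel): 80 < 85.2 ≤ 200 μm/a ⇒ C5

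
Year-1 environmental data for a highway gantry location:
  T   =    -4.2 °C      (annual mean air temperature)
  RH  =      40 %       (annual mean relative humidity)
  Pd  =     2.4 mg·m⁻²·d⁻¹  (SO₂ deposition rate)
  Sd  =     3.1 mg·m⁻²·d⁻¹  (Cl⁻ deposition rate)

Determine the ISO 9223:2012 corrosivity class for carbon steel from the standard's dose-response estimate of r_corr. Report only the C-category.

carbon steel: temperature factor f = +0.150·(-14.2) = -2.1300
  sulphur-dioxide contribution → 0.738 μm/a
  chloride contribution → 0.651 μm/a
  ⇒ r_corr(carbon steel) = 1.389 μm/a
ISO 9223 Table 2 (carbon steel): 1.3 < 1.39 ≤ 25 μm/a ⇒ C2

C2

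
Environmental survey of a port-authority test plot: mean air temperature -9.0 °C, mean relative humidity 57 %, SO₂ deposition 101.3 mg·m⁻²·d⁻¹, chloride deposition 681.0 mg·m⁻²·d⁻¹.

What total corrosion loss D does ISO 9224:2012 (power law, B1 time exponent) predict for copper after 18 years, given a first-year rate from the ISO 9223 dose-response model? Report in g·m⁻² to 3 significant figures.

D(18) = 21.3 g·m⁻²

copper: f(T) = +0.126·(T−10) [T≤10 °C] = -2.3940
  sulphur-dioxide contribution → 0.04641 μm/a
  chloride contribution → 0.2988 μm/a
  total first-year rate 0.3452 μm/a
Long-term exponent b (ISO 9224 Table 2, B1) = 0.667
  D(18) = 0.3452 × 18^0.667 = 0.3452 × 6.875 = 2.373 μm
  Mass loss = 2.373 μm × 8.96 g/cm³ = 21.26 g·m⁻²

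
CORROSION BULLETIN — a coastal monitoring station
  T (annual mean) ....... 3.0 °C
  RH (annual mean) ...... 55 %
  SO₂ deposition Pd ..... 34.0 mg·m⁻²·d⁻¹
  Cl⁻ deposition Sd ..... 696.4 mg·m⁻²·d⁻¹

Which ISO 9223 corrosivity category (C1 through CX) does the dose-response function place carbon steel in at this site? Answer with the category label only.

carbon steel: temperature factor f = +0.150·(-7.0) = -1.0500
  SO₂ term: 1.77·34.0^0.52·exp(0.02·55-1.0500) = 11.64
  Sd branch = 0.102·Sd^0.62·e^(0.033·RH+0.04·T) = 40.88 μm/a
  r_corr = 11.64 + 40.88 = 52.52 μm/a
ISO 9223 Table 2 (carbon steel): 50 < 52.5 ≤ 80 μm/a ⇒ C4

C4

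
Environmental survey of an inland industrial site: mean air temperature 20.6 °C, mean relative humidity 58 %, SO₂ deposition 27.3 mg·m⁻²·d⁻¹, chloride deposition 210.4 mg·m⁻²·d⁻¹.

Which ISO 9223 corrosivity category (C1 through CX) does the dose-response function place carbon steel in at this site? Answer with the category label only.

C4

carbon steel: f(T) = -0.054·(T−10) [T>10 °C] = -0.5724
  SO₂ term: 1.77·27.3^0.52·exp(0.02·58-0.5724) = 17.78
  Sd branch = 0.102·Sd^0.62·e^(0.033·RH+0.04·T) = 43.45 μm/a
  r_corr = 17.78 + 43.45 = 61.23 μm/a
Category bounds: 50…80 μm/a bracket r_corr ⇒ C4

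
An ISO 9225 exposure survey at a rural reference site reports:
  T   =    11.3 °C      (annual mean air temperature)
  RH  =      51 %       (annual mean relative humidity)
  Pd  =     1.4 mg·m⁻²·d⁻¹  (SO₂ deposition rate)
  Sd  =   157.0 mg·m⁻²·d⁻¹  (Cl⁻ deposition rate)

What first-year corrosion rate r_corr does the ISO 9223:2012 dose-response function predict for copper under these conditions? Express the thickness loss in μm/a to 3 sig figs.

copper: temperature factor f = -0.080·(1.3) = -0.1040
  Pd branch = 0.0053·Pd^0.26·e^(0.059·RH+f) = 0.1057 μm/a
  Cl⁻ term: 0.01025·157.0^0.27·exp(0.036·51+0.049·11.3) = 0.438
  r_corr = 0.1057 + 0.438 = 0.5436 μm/a

r_corr = 0.544 μm/a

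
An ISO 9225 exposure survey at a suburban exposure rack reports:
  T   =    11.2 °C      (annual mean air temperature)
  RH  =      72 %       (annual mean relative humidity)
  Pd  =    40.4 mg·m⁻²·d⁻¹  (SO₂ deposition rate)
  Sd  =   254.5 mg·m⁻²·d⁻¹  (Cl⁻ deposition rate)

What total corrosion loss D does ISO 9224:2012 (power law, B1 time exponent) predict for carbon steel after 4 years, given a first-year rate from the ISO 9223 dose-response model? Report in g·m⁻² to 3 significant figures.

D(4) = 1.64e+03 g·m⁻²

carbon steel: T>10 °C ⇒ hinge -0.054·(11.2−10) = -0.0648
  Pd branch = 1.77·Pd^0.52·e^(0.02·RH+f) = 47.92 μm/a
  Sd branch = 0.102·Sd^0.62·e^(0.033·RH+0.04·T) = 53.28 μm/a
  sum: 47.92 + 53.28 → r_corr = 101.2 μm/a
Long-term exponent b (ISO 9224 Table 2, B1) = 0.523
  D(4) = 101.2 × 4^0.523 = 101.2 × 2.065 = 209 μm
  Mass loss = 209 μm × 7.85 g/cm³ = 1640 g·m⁻²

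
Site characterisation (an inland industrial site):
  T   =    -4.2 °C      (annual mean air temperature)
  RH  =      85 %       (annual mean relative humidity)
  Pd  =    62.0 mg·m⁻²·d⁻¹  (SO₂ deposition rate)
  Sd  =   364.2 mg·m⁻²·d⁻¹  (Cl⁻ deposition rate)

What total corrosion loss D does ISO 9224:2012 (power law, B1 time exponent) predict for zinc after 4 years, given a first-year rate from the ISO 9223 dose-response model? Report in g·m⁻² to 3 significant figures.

D(4) = 66.2 g·m⁻²

zinc: temperature factor f = +0.038·(-14.2) = -0.5396
  Pd branch = 0.0129·Pd^0.44·e^(0.046·RH+f) = 2.307 μm/a
  Sd branch = 0.0175·Sd^0.57·e^(0.008·RH+0.085·T) = 0.6971 μm/a
  r_corr = 2.307 + 0.6971 = 3.004 μm/a
ISO 9224: D(t) = r_corr · t^b with b = 0.813 (zinc, B1)
  D(4) = 3.004 × 4^0.813 = 3.004 × 3.087 = 9.271 μm
  Mass loss = 9.271 μm × 7.14 g/cm³ = 66.2 g·m⁻²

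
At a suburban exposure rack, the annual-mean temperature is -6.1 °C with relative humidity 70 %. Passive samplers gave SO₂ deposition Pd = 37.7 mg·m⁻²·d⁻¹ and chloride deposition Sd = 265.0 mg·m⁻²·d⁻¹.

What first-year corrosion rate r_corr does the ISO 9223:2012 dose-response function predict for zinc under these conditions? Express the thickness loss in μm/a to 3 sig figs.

zinc: T≤10 °C ⇒ hinge +0.038·(-6.1−10) = -0.6118
  sulphur-dioxide contribution → 0.8648 μm/a
  chloride contribution → 0.4388 μm/a
  ⇒ r_corr(zinc) = 1.304 μm/a

r_corr = 1.30 μm/a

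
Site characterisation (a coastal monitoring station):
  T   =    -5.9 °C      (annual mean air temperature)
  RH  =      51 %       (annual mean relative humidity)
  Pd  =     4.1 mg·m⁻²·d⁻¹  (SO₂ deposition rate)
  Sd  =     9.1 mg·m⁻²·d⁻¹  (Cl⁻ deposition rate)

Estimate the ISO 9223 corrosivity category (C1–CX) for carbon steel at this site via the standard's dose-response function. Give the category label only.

carbon steel: f(T) = +0.150·(T−10) [T≤10 °C] = -2.3850
  Pd branch = 1.77·Pd^0.52·e^(0.02·RH+f) = 0.9415 μm/a
  Sd branch = 0.102·Sd^0.62·e^(0.033·RH+0.04·T) = 1.705 μm/a
  sum: 0.9415 + 1.705 → r_corr = 2.646 μm/a
ISO 9223 Table 2 (carbon steel): 1.3 < 2.65 ≤ 25 μm/a ⇒ C2

C2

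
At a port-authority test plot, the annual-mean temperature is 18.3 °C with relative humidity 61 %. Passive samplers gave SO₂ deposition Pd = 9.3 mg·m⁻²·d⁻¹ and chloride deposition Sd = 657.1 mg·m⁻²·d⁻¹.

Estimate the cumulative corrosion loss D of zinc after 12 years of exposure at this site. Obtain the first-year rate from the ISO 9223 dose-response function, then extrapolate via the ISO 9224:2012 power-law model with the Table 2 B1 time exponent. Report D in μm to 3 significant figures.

zinc: f(T) = -0.071·(T−10) [T>10 °C] = -0.5893
  sulphur-dioxide contribution → 0.3158 μm/a
  chloride contribution → 5.452 μm/a
  ⇒ r_corr(zinc) = 5.768 μm/a
Long-term exponent b (ISO 9224 Table 2, B1) = 0.813
  D(12) = 5.768 × 12^0.813 = 5.768 × 7.54 = 43.49 μm

D(12) = 43.5 μm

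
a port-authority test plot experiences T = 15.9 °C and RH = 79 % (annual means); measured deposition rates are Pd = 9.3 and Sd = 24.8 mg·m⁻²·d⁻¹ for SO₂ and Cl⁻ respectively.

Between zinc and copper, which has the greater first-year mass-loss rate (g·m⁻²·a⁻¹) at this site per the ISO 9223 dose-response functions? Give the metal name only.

zinc: f(T) = -0.071·(T−10) [T>10 °C] = -0.4189
  SO₂ term: 0.0129·9.3^0.44·exp(0.046·79-0.4189) = 0.8571
  Cl⁻ term: 0.0175·24.8^0.57·exp(0.008·79+0.085·15.9) = 0.793
  sum: 0.8571 + 0.793 → r_corr = 1.65 μm/a
  mass loss = 1.65 μm/a × 7.14 g/cm³ = 11.78 g·m⁻²·a⁻¹
copper: T>10 °C ⇒ hinge -0.080·(15.9−10) = -0.4720
  Pd branch = 0.0053·Pd^0.26·e^(0.059·RH+f) = 0.6242 μm/a
  Sd branch = 0.01025·Sd^0.27·e^(0.036·RH+0.049·T) = 0.9135 μm/a
  r_corr = 0.6242 + 0.9135 = 1.538 μm/a
  mass loss = 1.538 μm/a × 8.96 g/cm³ = 13.78 g·m⁻²·a⁻¹
Ordering by g·m⁻²·a⁻¹: copper (13.8) > zinc (11.8)

copper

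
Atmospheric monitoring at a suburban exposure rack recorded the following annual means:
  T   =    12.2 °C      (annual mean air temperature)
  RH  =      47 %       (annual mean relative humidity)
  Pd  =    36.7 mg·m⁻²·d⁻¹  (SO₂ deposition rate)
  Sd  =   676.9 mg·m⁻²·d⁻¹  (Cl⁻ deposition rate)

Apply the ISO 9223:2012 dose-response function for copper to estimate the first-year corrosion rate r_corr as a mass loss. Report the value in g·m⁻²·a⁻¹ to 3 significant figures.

copper: temperature factor f = -0.080·(2.2) = -0.1760
  Pd branch = 0.0053·Pd^0.26·e^(0.059·RH+f) = 0.1815 μm/a
  Cl⁻ term: 0.01025·676.9^0.27·exp(0.036·47+0.049·12.2) = 0.588
  r_corr = 0.1815 + 0.588 = 0.7696 μm/a
Convert to mass loss: 0.7696 μm/a × 8.96 g/cm³ = 6.895 g·m⁻²·a⁻¹

r_corr = 6.90 g·m⁻²·a⁻¹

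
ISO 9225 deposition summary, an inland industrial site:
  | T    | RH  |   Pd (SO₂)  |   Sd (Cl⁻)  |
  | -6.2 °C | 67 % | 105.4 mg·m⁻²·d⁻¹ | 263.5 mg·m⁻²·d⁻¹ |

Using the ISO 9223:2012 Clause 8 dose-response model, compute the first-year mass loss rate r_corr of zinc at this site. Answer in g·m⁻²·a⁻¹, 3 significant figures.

zinc: temperature factor f = +0.038·(-16.2) = -0.6156
  SO₂ term: 0.0129·105.4^0.44·exp(0.046·67-0.6156) = 1.18
  Sd branch = 0.0175·Sd^0.57·e^(0.008·RH+0.085·T) = 0.4234 μm/a
  r_corr = 1.18 + 0.4234 = 1.603 μm/a
Convert to mass loss: 1.603 μm/a × 7.14 g/cm³ = 11.45 g·m⁻²·a⁻¹

r_corr = 11.4 g·m⁻²·a⁻¹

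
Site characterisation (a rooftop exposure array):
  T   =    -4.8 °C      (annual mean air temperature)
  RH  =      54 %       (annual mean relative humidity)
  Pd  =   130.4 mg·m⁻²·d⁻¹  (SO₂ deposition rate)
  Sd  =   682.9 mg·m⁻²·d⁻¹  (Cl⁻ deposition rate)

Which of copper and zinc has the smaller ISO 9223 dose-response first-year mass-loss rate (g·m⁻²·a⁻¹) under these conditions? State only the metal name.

copper

copper: T≤10 °C ⇒ hinge +0.126·(-4.8−10) = -1.8648
  SO₂ term: 0.0053·130.4^0.26·exp(0.059·54-1.8648) = 0.07048
  Sd branch = 0.01025·Sd^0.27·e^(0.036·RH+0.049·T) = 0.3297 μm/a
  sum: 0.07048 + 0.3297 → r_corr = 0.4002 μm/a
  mass loss = 0.4002 μm/a × 8.96 g/cm³ = 3.586 g·m⁻²·a⁻¹
zinc: T≤10 °C ⇒ hinge +0.038·(-4.8−10) = -0.5624
  SO₂ term: 0.0129·130.4^0.44·exp(0.046·54-0.5624) = 0.7514
  Cl⁻ term: 0.0175·682.9^0.57·exp(0.008·54+0.085·-4.8) = 0.7397
  r_corr = 0.7514 + 0.7397 = 1.491 μm/a
  mass loss = 1.491 μm/a × 7.14 g/cm³ = 10.65 g·m⁻²·a⁻¹
Ordering by g·m⁻²·a⁻¹: zinc (10.6) > copper (3.59)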